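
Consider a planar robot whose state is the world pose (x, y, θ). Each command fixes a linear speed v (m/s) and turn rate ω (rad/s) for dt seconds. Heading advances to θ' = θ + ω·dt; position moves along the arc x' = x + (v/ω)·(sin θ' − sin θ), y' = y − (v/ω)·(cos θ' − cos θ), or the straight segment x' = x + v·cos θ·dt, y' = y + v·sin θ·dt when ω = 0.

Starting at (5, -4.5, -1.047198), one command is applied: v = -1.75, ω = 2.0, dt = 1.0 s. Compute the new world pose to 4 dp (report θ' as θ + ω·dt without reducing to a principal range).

(3.5291, -4.4305, 0.9528)

θ' = -1.0472 + 2.0·1.0 = 0.9528
R = v/ω = -1.75/2.0 = -0.8750
x' = 5 + -0.8750·(sin 0.9528 − sin -1.0472) = 3.5291
y' = -4.5 − -0.8750·(cos 0.9528 − cos -1.0472) = -4.4305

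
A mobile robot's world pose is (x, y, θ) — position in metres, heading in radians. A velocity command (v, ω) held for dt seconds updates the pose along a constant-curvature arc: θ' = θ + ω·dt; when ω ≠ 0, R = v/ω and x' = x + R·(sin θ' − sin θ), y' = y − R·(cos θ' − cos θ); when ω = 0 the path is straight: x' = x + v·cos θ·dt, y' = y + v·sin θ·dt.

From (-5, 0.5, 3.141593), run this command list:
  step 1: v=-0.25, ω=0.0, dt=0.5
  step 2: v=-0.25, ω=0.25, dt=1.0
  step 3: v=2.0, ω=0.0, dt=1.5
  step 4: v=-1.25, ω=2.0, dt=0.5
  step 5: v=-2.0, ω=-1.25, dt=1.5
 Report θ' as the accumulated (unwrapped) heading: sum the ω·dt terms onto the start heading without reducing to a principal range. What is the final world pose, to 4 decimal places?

(-4.6413, 0.9904, 2.5166)

step 1: θ'=3.1416 (straight) → pose (-4.8750, 0.5000, 3.1416)
step 2: θ'=3.3916 (R=-1.0000) → pose (-4.6276, 0.5311, 3.3916)
step 3: θ'=3.3916 (straight) → pose (-7.5343, -0.2111, 3.3916)
step 4: θ'=4.3916 (R=-0.6250) → pose (-7.0958, 0.1974, 4.3916)
step 5: θ'=2.5166 (R=1.6000) → pose (-4.6413, 0.9904, 2.5166)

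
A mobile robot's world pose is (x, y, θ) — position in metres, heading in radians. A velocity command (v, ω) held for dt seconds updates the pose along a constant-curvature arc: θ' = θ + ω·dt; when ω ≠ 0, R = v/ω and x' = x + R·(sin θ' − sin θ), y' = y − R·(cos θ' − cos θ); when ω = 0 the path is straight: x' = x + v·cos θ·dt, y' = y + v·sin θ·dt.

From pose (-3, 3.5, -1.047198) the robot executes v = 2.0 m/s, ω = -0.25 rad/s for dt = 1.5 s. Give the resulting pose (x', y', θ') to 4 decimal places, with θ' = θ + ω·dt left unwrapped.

θ' = -1.0472 + -0.25·1.5 = -1.4222
R = v/ω = 2.0/-0.25 = -8.0000
x' = -3 + -8.0000·(sin -1.4222 − sin -1.0472) = -2.0164
y' = 3.5 − -8.0000·(cos -1.4222 − cos -1.0472) = 0.6844

(-2.0164, 0.6844, -1.4222)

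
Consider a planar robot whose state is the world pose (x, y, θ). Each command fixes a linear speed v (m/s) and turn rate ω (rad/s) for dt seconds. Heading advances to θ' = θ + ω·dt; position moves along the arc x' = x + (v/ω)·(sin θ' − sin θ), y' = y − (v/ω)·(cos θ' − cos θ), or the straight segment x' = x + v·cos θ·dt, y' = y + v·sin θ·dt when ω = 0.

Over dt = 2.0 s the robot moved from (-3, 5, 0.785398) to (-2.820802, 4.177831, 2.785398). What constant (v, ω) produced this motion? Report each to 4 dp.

Δθ = 2.785398 − 0.785398 = 2.000000
ω = Δθ/dt = 2.000000/2.0 = 1.0000
R = −Δy/(cos θ' − cos θ) = -0.5000
v = R·ω = -0.5000·1.0000 = -0.5000

v = -0.5000, ω = 1.0000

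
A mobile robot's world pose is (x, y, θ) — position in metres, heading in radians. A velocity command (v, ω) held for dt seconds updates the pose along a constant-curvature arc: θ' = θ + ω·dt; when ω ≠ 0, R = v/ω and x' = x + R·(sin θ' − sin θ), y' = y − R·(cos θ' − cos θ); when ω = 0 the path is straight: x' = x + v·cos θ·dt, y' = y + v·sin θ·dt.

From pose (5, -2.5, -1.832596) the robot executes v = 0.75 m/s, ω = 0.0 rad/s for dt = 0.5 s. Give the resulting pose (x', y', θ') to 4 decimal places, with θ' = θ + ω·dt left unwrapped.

(4.9029, -2.8622, -1.8326)

θ' = -1.8326 + 0.0·0.5 = -1.8326
ω = 0 → straight: x' = 5 + 0.75·cos(-1.8326)·0.5 = 4.9029
y' = -2.5 + 0.75·sin(-1.8326)·0.5 = -2.8622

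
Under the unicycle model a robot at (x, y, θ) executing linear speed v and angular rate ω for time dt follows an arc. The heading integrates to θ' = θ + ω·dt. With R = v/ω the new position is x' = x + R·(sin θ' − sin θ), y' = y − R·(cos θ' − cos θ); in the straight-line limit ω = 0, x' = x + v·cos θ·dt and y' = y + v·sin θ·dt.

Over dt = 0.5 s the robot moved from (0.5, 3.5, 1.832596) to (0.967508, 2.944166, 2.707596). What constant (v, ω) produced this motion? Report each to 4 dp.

v = -1.5000, ω = 1.7500

Δθ = 2.707596 − 1.832596 = 0.875000
ω = Δθ/dt = 0.875000/0.5 = 1.7500
R = −Δy/(cos θ' − cos θ) = -0.8571
v = R·ω = -0.8571·1.7500 = -1.5000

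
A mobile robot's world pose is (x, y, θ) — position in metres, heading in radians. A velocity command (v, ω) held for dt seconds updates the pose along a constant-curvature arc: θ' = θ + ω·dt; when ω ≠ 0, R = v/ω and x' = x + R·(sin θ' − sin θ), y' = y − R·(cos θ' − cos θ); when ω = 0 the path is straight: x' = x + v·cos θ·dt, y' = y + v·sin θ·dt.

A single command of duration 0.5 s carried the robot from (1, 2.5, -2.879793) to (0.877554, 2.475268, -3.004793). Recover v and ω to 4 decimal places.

v = 0.2500, ω = -0.2500

Δθ = -3.004793 − -2.879793 = -0.125000
ω = Δθ/dt = -0.125000/0.5 = -0.2500
R = Δx/(sin θ' − sin θ) = -1.0000
v = R·ω = -1.0000·-0.2500 = 0.2500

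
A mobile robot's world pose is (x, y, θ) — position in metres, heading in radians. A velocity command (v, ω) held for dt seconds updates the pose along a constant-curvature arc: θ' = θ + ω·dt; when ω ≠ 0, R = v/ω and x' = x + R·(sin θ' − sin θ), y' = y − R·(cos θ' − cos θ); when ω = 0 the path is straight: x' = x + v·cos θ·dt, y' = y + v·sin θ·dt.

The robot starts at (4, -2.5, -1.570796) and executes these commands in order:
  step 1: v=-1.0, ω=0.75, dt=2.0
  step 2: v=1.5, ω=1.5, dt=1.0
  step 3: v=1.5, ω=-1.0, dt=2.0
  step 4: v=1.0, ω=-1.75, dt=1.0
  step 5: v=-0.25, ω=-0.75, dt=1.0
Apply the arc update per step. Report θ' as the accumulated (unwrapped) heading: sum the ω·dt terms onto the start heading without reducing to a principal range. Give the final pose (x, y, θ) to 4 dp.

(6.4468, -0.0282, -3.0708)

step 1: θ'=-0.0708 (R=-1.3333) → pose (2.7610, -1.1700, -0.0708)
step 2: θ'=1.4292 (R=1.0000) → pose (3.8217, -0.3136, 1.4292)
step 3: θ'=-0.5708 (R=-1.5000) → pose (6.1172, 0.7369, -0.5708)
step 4: θ'=-2.3208 (R=-0.5714) → pose (6.2265, -0.1335, -2.3208)
step 5: θ'=-3.0708 (R=0.3333) → pose (6.4468, -0.0282, -3.0708)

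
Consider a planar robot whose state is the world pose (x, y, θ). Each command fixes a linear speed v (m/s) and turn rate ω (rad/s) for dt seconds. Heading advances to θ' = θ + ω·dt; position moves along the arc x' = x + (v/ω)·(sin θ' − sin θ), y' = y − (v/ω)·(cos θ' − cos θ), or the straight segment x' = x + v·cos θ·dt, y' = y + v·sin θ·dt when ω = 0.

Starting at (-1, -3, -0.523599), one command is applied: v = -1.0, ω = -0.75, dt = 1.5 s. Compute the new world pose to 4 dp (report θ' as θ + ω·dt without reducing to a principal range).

(-1.6626, -1.7417, -1.6486)

θ' = -0.5236 + -0.75·1.5 = -1.6486
R = v/ω = -1.0/-0.75 = 1.3333
x' = -1 + 1.3333·(sin -1.6486 − sin -0.5236) = -1.6626
y' = -3 − 1.3333·(cos -1.6486 − cos -0.5236) = -1.7417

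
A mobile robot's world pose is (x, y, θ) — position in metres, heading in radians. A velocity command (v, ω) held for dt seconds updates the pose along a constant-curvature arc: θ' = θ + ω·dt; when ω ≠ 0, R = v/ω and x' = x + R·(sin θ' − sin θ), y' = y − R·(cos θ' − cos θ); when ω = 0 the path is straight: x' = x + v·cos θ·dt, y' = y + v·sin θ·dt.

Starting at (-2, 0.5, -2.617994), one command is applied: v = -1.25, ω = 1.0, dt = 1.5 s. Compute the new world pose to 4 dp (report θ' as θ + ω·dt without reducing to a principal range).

(-1.5010, 2.1294, -1.1180)

θ' = -2.6180 + 1.0·1.5 = -1.1180
R = v/ω = -1.25/1.0 = -1.2500
x' = -2 + -1.2500·(sin -1.1180 − sin -2.6180) = -1.5010
y' = 0.5 − -1.2500·(cos -1.1180 − cos -2.6180) = 2.1294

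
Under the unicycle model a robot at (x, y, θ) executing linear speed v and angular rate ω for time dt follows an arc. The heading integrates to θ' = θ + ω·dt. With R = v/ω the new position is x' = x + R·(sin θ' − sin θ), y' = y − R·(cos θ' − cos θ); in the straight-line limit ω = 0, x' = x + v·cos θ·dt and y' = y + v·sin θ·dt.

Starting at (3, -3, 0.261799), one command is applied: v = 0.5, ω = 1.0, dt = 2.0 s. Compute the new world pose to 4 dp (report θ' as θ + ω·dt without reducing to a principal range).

θ' = 0.2618 + 1.0·2.0 = 2.2618
R = v/ω = 0.5/1.0 = 0.5000
x' = 3 + 0.5000·(sin 2.2618 − sin 0.2618) = 3.2559
y' = -3 − 0.5000·(cos 2.2618 − cos 0.2618) = -2.1984

(3.2559, -2.1984, 2.2618)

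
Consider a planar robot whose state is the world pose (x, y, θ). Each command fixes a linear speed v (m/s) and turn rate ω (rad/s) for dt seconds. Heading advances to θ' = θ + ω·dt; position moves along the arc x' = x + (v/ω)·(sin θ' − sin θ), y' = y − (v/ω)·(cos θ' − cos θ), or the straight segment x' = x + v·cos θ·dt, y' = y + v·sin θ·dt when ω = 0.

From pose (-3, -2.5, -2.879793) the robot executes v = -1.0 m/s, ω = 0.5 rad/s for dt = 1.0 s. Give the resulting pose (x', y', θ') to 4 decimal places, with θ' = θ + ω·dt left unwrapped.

θ' = -2.8798 + 0.5·1.0 = -2.3798
R = v/ω = -1.0/0.5 = -2.0000
x' = -3 + -2.0000·(sin -2.3798 − sin -2.8798) = -2.1372
y' = -2.5 − -2.0000·(cos -2.3798 − cos -2.8798) = -2.0153

(-2.1372, -2.0153, -2.3798)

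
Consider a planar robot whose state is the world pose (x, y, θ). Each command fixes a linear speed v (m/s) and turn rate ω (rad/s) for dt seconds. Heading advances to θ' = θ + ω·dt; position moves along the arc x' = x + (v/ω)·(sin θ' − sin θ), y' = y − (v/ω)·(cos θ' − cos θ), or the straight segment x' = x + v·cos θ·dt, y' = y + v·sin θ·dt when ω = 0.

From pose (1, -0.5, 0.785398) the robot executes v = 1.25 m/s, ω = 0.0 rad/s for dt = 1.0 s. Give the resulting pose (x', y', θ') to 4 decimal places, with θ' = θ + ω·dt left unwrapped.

θ' = 0.7854 + 0.0·1.0 = 0.7854
ω = 0 → straight: x' = 1 + 1.25·cos(0.7854)·1.0 = 1.8839
y' = -0.5 + 1.25·sin(0.7854)·1.0 = 0.3839

(1.8839, 0.3839, 0.7854)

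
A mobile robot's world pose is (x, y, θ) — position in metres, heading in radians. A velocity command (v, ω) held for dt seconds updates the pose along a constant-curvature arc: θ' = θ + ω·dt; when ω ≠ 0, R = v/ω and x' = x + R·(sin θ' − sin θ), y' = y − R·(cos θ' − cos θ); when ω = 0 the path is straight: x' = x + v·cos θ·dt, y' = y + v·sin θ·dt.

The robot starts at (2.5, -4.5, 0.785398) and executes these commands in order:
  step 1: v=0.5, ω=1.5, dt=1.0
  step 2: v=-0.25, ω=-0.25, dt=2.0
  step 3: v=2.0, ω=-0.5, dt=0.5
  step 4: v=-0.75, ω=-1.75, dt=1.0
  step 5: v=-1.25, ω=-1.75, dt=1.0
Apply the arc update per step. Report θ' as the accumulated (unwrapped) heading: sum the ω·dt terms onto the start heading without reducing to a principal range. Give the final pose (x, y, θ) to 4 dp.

step 1: θ'=2.2854 (R=0.3333) → pose (2.5161, -4.0459, 2.2854)
step 2: θ'=1.7854 (R=1.0000) → pose (2.7378, -4.4882, 1.7854)
step 3: θ'=1.5354 (R=-4.0000) → pose (2.6485, -3.4948, 1.5354)
step 4: θ'=-0.2146 (R=0.4286) → pose (2.1290, -3.8984, -0.2146)
step 5: θ'=-1.9646 (R=0.7143) → pose (1.6215, -2.9264, -1.9646)

(1.6215, -2.9264, -1.9646)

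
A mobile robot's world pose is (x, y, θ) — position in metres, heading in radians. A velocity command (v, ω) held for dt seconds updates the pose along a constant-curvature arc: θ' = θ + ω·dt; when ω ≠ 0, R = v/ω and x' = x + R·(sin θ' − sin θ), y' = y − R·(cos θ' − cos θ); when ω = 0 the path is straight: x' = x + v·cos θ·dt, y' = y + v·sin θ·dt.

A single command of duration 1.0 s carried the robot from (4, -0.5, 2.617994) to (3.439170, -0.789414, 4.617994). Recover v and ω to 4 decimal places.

Δθ = 4.617994 − 2.617994 = 2.000000
ω = Δθ/dt = 2.000000/1.0 = 2.0000
R = Δx/(sin θ' − sin θ) = 0.3750
v = R·ω = 0.3750·2.0000 = 0.7500

v = 0.7500, ω = 2.0000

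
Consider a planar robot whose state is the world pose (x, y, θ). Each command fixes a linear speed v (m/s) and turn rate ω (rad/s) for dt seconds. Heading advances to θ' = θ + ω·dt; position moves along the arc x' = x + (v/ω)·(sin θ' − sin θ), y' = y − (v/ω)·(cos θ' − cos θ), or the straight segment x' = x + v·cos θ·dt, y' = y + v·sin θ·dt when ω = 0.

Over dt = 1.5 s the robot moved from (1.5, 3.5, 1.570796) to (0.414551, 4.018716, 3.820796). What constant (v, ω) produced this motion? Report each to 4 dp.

Δθ = 3.820796 − 1.570796 = 2.250000
ω = Δθ/dt = 2.250000/1.5 = 1.5000
R = Δx/(sin θ' − sin θ) = 0.6667
v = R·ω = 0.6667·1.5000 = 1.0000

v = 1.0000, ω = 1.5000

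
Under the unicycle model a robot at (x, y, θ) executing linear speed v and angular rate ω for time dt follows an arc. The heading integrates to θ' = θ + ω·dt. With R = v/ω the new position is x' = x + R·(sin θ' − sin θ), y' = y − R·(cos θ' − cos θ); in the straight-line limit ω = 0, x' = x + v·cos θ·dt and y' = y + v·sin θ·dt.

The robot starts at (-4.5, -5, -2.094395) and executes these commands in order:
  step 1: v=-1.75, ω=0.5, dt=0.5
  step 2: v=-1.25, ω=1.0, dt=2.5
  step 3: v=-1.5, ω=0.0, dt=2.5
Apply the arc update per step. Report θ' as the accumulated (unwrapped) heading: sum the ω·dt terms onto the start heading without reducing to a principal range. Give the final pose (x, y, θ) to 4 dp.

step 1: θ'=-1.8444 (R=-3.5000) → pose (-4.1613, -4.1957, -1.8444)
step 2: θ'=0.6556 (R=-1.2500) → pose (-6.1268, -2.8671, 0.6556)
step 3: θ'=0.6556 (straight) → pose (-9.0994, -5.1532, 0.6556)

(-9.0994, -5.1532, 0.6556)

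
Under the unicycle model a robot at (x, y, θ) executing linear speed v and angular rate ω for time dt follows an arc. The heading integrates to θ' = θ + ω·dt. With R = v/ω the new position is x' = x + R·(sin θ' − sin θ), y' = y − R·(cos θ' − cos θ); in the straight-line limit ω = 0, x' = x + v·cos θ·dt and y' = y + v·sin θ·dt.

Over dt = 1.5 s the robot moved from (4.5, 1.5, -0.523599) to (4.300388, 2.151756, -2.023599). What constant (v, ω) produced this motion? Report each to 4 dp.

v = -0.5000, ω = -1.0000

Δθ = -2.023599 − -0.523599 = -1.500000
ω = Δθ/dt = -1.500000/1.5 = -1.0000
R = −Δy/(cos θ' − cos θ) = 0.5000
v = R·ω = 0.5000·-1.0000 = -0.5000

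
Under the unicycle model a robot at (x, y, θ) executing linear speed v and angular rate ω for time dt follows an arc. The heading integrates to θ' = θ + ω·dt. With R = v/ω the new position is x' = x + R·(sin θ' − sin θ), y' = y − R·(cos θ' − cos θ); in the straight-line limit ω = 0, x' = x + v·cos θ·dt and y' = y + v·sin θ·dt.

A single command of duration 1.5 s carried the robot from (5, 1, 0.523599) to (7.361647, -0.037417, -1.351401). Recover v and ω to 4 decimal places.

v = 2.0000, ω = -1.2500

Δθ = -1.351401 − 0.523599 = -1.875000
ω = Δθ/dt = -1.875000/1.5 = -1.2500
R = Δx/(sin θ' − sin θ) = -1.6000
v = R·ω = -1.6000·-1.2500 = 2.0000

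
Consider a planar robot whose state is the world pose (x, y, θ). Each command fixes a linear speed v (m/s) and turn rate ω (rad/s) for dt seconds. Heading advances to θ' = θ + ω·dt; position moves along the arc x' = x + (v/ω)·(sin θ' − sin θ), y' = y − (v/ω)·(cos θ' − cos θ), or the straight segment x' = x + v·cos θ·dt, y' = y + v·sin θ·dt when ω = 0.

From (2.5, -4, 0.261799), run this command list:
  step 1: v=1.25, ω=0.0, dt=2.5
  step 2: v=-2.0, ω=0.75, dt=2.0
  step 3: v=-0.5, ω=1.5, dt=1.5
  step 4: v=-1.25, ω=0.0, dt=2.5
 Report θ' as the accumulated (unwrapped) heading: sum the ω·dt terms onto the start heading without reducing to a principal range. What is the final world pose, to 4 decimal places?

step 1: θ'=0.2618 (straight) → pose (5.5185, -3.1912, 0.2618)
step 2: θ'=1.7618 (R=-2.6667) → pose (3.5905, -6.2732, 1.7618)
step 3: θ'=4.0118 (R=-0.3333) → pose (4.1726, -6.4249, 4.0118)
step 4: θ'=4.0118 (straight) → pose (6.1872, -4.0359, 4.0118)

(6.1872, -4.0359, 4.0118)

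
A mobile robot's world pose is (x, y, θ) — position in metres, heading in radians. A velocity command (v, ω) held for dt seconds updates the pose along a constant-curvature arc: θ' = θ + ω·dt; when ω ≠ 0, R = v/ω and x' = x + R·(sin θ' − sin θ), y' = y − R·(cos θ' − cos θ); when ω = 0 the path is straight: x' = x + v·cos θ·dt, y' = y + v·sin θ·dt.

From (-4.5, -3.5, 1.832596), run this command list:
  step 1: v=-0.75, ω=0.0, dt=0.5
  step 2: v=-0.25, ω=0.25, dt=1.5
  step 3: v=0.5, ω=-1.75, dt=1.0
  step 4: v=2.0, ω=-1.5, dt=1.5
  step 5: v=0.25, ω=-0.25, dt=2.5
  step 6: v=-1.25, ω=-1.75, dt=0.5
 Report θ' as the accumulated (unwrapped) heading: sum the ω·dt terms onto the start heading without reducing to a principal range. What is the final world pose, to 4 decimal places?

(-1.9802, -5.6191, -3.2924)

step 1: θ'=1.8326 (straight) → pose (-4.4029, -3.8622, 1.8326)
step 2: θ'=2.2076 (R=-1.0000) → pose (-4.2410, -4.1980, 2.2076)
step 3: θ'=0.4576 (R=-0.2857) → pose (-4.1375, -3.7718, 0.4576)
step 4: θ'=-1.7924 (R=-1.3333) → pose (-2.2477, -5.2610, -1.7924)
step 5: θ'=-2.4174 (R=-1.0000) → pose (-2.5608, -5.7903, -2.4174)
step 6: θ'=-3.2924 (R=0.7143) → pose (-1.9802, -5.6191, -3.2924)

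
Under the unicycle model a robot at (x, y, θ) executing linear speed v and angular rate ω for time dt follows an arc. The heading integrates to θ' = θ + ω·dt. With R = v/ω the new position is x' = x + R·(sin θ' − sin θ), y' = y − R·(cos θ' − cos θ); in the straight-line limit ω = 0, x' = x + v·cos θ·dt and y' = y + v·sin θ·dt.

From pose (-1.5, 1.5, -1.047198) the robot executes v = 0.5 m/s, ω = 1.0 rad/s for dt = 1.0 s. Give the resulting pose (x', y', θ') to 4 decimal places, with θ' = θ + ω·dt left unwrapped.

(-1.0906, 1.2506, -0.0472)

θ' = -1.0472 + 1.0·1.0 = -0.0472
R = v/ω = 0.5/1.0 = 0.5000
x' = -1.5 + 0.5000·(sin -0.0472 − sin -1.0472) = -1.0906
y' = 1.5 − 0.5000·(cos -0.0472 − cos -1.0472) = 1.2506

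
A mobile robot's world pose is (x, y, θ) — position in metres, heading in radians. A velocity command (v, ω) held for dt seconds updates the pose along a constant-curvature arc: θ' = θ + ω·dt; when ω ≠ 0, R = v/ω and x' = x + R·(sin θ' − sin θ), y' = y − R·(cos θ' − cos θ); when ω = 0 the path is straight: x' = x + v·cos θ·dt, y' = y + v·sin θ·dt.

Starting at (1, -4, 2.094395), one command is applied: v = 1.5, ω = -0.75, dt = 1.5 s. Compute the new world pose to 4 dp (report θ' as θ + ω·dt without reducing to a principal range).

(1.0830, -1.8684, 0.9694)

θ' = 2.0944 + -0.75·1.5 = 0.9694
R = v/ω = 1.5/-0.75 = -2.0000
x' = 1 + -2.0000·(sin 0.9694 − sin 2.0944) = 1.0830
y' = -4 − -2.0000·(cos 0.9694 − cos 2.0944) = -1.8684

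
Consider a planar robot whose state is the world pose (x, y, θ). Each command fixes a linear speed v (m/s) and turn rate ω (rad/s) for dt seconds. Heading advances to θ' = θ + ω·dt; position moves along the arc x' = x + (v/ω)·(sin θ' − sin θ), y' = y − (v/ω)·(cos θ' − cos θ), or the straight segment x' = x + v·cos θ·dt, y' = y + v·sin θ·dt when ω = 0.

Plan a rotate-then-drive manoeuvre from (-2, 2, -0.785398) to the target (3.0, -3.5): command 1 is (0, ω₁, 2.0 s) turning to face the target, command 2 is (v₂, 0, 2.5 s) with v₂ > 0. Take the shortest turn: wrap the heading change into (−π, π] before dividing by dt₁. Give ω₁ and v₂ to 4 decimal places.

heading to target = atan2(-3.5−2, 3−-2) = -0.8330
Δθ = wrap(-0.8330 − -0.7854) = -0.0476; ω₁ = Δθ/dt₁ = -0.0238
distance = √((3−-2)² + (-3.5−2)²) = 7.4330; v₂ = distance/dt₂ = 2.9732

ω₁ = -0.0238, v₂ = 2.9732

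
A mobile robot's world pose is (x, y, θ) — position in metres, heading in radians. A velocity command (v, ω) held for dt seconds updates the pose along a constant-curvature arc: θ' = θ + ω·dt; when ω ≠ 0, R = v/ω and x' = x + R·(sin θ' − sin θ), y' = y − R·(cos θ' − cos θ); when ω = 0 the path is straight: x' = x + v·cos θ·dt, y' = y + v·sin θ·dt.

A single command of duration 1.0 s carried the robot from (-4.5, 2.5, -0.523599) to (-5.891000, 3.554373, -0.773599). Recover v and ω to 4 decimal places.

Δθ = -0.773599 − -0.523599 = -0.250000
ω = Δθ/dt = -0.250000/1.0 = -0.2500
R = Δx/(sin θ' − sin θ) = 7.0000
v = R·ω = 7.0000·-0.2500 = -1.7500

v = -1.7500, ω = -0.2500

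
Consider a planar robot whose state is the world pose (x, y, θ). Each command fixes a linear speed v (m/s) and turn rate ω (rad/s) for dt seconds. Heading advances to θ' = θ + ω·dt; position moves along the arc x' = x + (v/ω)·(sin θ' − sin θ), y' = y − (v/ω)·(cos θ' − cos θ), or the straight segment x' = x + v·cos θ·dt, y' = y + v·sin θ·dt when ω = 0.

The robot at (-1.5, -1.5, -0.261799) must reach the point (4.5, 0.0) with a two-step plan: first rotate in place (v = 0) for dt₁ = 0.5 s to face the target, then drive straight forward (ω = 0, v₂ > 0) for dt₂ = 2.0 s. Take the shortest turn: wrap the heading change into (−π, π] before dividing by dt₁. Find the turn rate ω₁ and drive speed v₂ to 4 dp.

ω₁ = 1.0136, v₂ = 3.0923

heading to target = atan2(0−-1.5, 4.5−-1.5) = 0.2450
Δθ = wrap(0.2450 − -0.2618) = 0.5068; ω₁ = Δθ/dt₁ = 1.0136
distance = √((4.5−-1.5)² + (0−-1.5)²) = 6.1847; v₂ = distance/dt₂ = 3.0923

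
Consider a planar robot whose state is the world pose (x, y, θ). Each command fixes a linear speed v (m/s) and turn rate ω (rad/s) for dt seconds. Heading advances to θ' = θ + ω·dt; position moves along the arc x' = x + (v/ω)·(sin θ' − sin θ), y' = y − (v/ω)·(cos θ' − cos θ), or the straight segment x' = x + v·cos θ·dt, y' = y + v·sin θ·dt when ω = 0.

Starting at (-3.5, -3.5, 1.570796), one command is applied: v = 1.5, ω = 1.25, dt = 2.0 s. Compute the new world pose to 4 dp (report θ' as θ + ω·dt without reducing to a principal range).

θ' = 1.5708 + 1.25·2.0 = 4.0708
R = v/ω = 1.5/1.25 = 1.2000
x' = -3.5 + 1.2000·(sin 4.0708 − sin 1.5708) = -5.6614
y' = -3.5 − 1.2000·(cos 4.0708 − cos 1.5708) = -2.7818

(-5.6614, -2.7818, 4.0708)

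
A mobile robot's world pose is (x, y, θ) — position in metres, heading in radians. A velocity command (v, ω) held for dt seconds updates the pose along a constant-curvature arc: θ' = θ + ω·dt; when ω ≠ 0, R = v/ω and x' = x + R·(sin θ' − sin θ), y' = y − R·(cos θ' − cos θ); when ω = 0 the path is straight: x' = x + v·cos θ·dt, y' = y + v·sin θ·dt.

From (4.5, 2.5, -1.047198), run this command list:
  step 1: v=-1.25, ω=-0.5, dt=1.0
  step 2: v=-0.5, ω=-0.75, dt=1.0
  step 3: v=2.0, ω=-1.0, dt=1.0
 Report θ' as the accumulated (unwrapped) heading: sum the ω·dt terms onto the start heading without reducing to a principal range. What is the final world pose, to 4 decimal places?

(2.5288, 3.5021, -3.2972)

step 1: θ'=-1.5472 (R=2.5000) → pose (4.1658, 3.6910, -1.5472)
step 2: θ'=-2.2972 (R=0.6667) → pose (4.3339, 4.1495, -2.2972)
step 3: θ'=-3.2972 (R=-2.0000) → pose (2.5288, 3.5021, -3.2972)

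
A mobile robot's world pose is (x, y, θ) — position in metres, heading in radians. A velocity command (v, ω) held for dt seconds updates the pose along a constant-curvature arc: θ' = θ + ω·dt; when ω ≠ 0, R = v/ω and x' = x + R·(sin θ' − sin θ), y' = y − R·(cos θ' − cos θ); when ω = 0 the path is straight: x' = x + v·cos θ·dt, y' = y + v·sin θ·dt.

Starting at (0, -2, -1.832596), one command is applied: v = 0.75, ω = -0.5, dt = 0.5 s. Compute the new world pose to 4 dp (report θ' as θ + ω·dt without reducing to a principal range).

θ' = -1.8326 + -0.5·0.5 = -2.0826
R = v/ω = 0.75/-0.5 = -1.5000
x' = 0 + -1.5000·(sin -2.0826 − sin -1.8326) = -0.1411
y' = -2 − -1.5000·(cos -2.0826 − cos -1.8326) = -2.3464

(-0.1411, -2.3464, -2.0826)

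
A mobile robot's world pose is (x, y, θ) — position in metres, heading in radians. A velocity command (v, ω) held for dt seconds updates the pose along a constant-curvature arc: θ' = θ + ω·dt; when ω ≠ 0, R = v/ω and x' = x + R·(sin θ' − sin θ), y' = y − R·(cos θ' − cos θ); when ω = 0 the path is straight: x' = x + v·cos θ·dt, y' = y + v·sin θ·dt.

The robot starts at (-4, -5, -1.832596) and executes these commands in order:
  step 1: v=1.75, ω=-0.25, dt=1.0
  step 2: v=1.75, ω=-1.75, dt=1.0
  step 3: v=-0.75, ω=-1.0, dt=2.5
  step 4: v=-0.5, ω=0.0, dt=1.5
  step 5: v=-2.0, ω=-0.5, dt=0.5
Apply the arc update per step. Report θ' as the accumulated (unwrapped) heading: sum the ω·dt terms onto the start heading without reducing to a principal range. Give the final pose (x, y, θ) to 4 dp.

(-8.4140, -8.0143, -6.5826)

step 1: θ'=-2.0826 (R=-7.0000) → pose (-4.6584, -6.6165, -2.0826)
step 2: θ'=-3.8326 (R=-1.0000) → pose (-6.1676, -6.8974, -3.8326)
step 3: θ'=-6.3326 (R=0.7500) → pose (-6.6826, -8.2244, -6.3326)
step 4: θ'=-6.3326 (straight) → pose (-7.4317, -8.1874, -6.3326)
step 5: θ'=-6.5826 (R=4.0000) → pose (-8.4140, -8.0143, -6.5826)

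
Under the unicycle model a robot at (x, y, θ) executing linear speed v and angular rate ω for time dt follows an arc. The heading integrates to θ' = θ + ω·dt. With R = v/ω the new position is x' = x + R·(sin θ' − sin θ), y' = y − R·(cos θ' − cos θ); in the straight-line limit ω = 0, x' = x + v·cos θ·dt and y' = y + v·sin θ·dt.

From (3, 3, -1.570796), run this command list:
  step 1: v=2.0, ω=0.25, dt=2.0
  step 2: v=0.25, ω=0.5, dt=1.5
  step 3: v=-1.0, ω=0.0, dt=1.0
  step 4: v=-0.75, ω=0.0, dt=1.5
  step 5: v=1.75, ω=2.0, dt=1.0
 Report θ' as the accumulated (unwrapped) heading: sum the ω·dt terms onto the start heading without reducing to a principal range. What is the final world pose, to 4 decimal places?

(3.3896, 0.5249, 1.6792)

step 1: θ'=-1.0708 (R=8.0000) → pose (3.9793, -0.8354, -1.0708)
step 2: θ'=-0.3208 (R=0.5000) → pose (4.2605, -1.0702, -0.3208)
step 3: θ'=-0.3208 (straight) → pose (3.3115, -0.7549, -0.3208)
step 4: θ'=-0.3208 (straight) → pose (2.2439, -0.4001, -0.3208)
step 5: θ'=1.6792 (R=0.8750) → pose (3.3896, 0.5249, 1.6792)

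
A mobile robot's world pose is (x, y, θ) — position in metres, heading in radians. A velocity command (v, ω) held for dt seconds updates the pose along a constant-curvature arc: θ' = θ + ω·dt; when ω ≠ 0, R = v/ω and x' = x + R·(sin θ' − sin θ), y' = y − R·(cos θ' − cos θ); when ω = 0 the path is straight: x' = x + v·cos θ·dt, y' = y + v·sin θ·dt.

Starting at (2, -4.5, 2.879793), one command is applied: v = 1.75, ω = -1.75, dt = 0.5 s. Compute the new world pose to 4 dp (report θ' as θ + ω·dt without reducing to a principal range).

θ' = 2.8798 + -1.75·0.5 = 2.0048
R = v/ω = 1.75/-1.75 = -1.0000
x' = 2 + -1.0000·(sin 2.0048 − sin 2.8798) = 1.3515
y' = -4.5 − -1.0000·(cos 2.0048 − cos 2.8798) = -3.9546

(1.3515, -3.9546, 2.0048)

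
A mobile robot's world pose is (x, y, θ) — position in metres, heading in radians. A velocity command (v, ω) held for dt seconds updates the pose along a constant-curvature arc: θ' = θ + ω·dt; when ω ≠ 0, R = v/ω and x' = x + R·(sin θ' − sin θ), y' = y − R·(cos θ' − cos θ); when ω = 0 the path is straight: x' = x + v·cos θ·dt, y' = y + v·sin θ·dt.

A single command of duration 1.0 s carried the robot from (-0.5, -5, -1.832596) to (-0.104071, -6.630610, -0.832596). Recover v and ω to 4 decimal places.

v = 1.7500, ω = 1.0000

Δθ = -0.832596 − -1.832596 = 1.000000
ω = Δθ/dt = 1.000000/1.0 = 1.0000
R = −Δy/(cos θ' − cos θ) = 1.7500
v = R·ω = 1.7500·1.0000 = 1.7500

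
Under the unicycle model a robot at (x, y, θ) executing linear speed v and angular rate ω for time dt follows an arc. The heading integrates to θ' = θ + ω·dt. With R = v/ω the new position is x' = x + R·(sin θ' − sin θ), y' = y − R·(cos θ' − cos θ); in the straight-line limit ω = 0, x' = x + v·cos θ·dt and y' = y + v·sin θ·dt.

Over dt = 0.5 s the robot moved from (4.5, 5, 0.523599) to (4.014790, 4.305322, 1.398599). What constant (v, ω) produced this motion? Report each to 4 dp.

Δθ = 1.398599 − 0.523599 = 0.875000
ω = Δθ/dt = 0.875000/0.5 = 1.7500
R = −Δy/(cos θ' − cos θ) = -1.0000
v = R·ω = -1.0000·1.7500 = -1.7500

v = -1.7500, ω = 1.7500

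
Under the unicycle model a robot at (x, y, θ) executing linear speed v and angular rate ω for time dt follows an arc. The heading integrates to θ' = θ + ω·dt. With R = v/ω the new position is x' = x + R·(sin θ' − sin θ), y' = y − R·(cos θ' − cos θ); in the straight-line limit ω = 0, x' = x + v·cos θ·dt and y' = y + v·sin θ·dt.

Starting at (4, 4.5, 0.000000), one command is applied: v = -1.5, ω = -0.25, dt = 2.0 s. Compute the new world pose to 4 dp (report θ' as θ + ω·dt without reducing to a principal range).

θ' = 0.0000 + -0.25·2.0 = -0.5000
R = v/ω = -1.5/-0.25 = 6.0000
x' = 4 + 6.0000·(sin -0.5000 − sin 0.0000) = 1.1234
y' = 4.5 − 6.0000·(cos -0.5000 − cos 0.0000) = 5.2345

(1.1234, 5.2345, -0.5000)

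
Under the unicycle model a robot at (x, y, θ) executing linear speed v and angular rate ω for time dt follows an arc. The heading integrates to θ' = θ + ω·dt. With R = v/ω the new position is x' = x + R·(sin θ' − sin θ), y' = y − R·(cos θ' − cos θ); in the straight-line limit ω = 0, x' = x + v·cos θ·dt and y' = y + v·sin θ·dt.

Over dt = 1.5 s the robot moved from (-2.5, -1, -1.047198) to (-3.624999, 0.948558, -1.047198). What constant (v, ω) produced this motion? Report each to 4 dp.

Δθ = -1.047198 − -1.047198 = 0.000000
ω = Δθ/dt = 0.000000/1.5 = 0.0000
ω = 0 → v = (Δx·cos θ + Δy·sin θ)/dt = -1.5000

v = -1.5000, ω = 0.0000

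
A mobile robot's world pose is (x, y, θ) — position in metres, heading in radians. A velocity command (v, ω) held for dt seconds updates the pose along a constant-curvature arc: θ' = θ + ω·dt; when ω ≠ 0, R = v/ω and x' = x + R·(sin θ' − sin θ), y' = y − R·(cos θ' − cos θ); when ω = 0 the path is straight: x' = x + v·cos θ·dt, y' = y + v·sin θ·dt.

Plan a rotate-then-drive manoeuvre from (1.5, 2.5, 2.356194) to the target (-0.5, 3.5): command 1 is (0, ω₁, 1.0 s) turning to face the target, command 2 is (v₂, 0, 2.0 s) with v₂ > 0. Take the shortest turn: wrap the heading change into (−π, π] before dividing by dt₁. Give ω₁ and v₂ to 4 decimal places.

ω₁ = 0.3218, v₂ = 1.1180

heading to target = atan2(3.5−2.5, -0.5−1.5) = 2.6779
Δθ = wrap(2.6779 − 2.3562) = 0.3218; ω₁ = Δθ/dt₁ = 0.3218
distance = √((-0.5−1.5)² + (3.5−2.5)²) = 2.2361; v₂ = distance/dt₂ = 1.1180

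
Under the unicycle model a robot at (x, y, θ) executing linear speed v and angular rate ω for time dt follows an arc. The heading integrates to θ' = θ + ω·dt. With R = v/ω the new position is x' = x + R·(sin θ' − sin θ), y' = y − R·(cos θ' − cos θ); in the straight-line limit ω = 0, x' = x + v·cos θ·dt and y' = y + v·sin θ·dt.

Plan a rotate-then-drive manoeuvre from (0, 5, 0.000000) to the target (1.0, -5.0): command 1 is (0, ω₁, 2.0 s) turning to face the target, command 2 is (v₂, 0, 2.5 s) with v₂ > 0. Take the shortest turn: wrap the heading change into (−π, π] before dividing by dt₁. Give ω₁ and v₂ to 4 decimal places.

heading to target = atan2(-5−5, 1−0) = -1.4711
Δθ = wrap(-1.4711 − 0.0000) = -1.4711; ω₁ = Δθ/dt₁ = -0.7356
distance = √((1−0)² + (-5−5)²) = 10.0499; v₂ = distance/dt₂ = 4.0200

ω₁ = -0.7356, v₂ = 4.0200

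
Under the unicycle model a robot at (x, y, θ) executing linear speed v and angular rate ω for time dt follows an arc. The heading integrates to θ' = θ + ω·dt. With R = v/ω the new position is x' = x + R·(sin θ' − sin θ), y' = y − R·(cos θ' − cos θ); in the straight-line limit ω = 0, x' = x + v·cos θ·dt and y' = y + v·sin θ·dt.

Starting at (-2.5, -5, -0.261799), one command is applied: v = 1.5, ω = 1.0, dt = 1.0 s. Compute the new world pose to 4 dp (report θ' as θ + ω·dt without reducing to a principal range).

(-1.1023, -4.6606, 0.7382)

θ' = -0.2618 + 1.0·1.0 = 0.7382
R = v/ω = 1.5/1.0 = 1.5000
x' = -2.5 + 1.5000·(sin 0.7382 − sin -0.2618) = -1.1023
y' = -5 − 1.5000·(cos 0.7382 − cos -0.2618) = -4.6606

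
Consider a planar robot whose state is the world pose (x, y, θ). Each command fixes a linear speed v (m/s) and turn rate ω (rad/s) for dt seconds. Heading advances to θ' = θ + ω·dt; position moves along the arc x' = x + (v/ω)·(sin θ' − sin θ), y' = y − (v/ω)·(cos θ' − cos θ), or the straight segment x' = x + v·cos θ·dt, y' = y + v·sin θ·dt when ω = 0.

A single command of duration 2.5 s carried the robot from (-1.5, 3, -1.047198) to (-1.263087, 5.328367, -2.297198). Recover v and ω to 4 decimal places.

Δθ = -2.297198 − -1.047198 = -1.250000
ω = Δθ/dt = -1.250000/2.5 = -0.5000
R = −Δy/(cos θ' − cos θ) = 2.0000
v = R·ω = 2.0000·-0.5000 = -1.0000

v = -1.0000, ω = -0.5000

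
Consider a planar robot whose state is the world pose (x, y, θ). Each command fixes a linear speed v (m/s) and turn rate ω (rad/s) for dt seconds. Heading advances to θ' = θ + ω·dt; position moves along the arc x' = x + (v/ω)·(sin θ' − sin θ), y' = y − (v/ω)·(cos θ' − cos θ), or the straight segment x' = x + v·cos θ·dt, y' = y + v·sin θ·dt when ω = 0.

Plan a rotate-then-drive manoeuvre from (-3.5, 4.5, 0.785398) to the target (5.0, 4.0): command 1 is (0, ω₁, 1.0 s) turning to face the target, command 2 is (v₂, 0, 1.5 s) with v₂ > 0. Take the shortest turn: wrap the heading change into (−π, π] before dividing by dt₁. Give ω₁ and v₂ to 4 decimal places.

ω₁ = -0.8442, v₂ = 5.6765

heading to target = atan2(4−4.5, 5−-3.5) = -0.0588
Δθ = wrap(-0.0588 − 0.7854) = -0.8442; ω₁ = Δθ/dt₁ = -0.8442
distance = √((5−-3.5)² + (4−4.5)²) = 8.5147; v₂ = distance/dt₂ = 5.6765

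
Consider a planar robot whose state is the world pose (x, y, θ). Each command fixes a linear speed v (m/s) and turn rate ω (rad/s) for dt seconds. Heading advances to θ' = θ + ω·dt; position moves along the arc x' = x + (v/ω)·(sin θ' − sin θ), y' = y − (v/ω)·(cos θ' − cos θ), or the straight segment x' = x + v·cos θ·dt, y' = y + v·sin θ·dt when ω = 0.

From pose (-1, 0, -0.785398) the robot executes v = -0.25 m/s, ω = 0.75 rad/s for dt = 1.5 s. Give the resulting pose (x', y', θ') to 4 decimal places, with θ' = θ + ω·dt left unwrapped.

(-1.3467, 0.0786, 0.3396)

θ' = -0.7854 + 0.75·1.5 = 0.3396
R = v/ω = -0.25/0.75 = -0.3333
x' = -1 + -0.3333·(sin 0.3396 − sin -0.7854) = -1.3467
y' = 0 − -0.3333·(cos 0.3396 − cos -0.7854) = 0.0786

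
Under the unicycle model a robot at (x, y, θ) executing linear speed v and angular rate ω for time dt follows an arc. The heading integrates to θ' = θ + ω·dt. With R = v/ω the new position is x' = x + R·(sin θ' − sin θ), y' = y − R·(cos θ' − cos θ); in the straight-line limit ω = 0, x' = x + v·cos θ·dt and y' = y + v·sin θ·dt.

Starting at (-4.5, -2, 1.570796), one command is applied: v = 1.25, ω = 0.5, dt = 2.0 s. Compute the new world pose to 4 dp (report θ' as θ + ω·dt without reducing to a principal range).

(-5.6492, 0.1037, 2.5708)

θ' = 1.5708 + 0.5·2.0 = 2.5708
R = v/ω = 1.25/0.5 = 2.5000
x' = -4.5 + 2.5000·(sin 2.5708 − sin 1.5708) = -5.6492
y' = -2 − 2.5000·(cos 2.5708 − cos 1.5708) = 0.1037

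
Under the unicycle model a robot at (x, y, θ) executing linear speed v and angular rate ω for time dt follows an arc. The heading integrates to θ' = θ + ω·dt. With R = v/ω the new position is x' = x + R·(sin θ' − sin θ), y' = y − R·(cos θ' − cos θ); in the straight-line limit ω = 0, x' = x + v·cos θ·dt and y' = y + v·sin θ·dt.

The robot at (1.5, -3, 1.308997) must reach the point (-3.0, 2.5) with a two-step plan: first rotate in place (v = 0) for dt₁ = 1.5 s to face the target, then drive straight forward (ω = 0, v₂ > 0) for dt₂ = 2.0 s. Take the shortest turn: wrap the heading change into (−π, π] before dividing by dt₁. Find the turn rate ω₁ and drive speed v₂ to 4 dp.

heading to target = atan2(2.5−-3, -3−1.5) = 2.2565
Δθ = wrap(2.2565 − 1.3090) = 0.9475; ω₁ = Δθ/dt₁ = 0.6317
distance = √((-3−1.5)² + (2.5−-3)²) = 7.1063; v₂ = distance/dt₂ = 3.5532

ω₁ = 0.6317, v₂ = 3.5532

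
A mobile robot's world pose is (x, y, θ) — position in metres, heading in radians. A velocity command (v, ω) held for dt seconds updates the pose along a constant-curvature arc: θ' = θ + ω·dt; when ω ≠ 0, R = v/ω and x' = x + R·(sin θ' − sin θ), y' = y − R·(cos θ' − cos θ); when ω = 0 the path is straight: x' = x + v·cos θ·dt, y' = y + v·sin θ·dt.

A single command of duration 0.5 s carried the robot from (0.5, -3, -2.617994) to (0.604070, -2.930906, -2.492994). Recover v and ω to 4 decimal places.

Δθ = -2.492994 − -2.617994 = 0.125000
ω = Δθ/dt = 0.125000/0.5 = 0.2500
R = Δx/(sin θ' − sin θ) = -1.0000
v = R·ω = -1.0000·0.2500 = -0.2500

v = -0.2500, ω = 0.2500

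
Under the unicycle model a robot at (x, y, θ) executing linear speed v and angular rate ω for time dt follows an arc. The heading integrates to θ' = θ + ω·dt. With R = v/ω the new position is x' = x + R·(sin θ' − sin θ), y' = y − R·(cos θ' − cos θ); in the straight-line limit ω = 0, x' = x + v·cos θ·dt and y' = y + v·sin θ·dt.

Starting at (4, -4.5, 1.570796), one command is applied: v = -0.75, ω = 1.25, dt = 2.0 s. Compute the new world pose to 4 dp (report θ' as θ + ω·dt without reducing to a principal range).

θ' = 1.5708 + 1.25·2.0 = 4.0708
R = v/ω = -0.75/1.25 = -0.6000
x' = 4 + -0.6000·(sin 4.0708 − sin 1.5708) = 5.0807
y' = -4.5 − -0.6000·(cos 4.0708 − cos 1.5708) = -4.8591

(5.0807, -4.8591, 4.0708)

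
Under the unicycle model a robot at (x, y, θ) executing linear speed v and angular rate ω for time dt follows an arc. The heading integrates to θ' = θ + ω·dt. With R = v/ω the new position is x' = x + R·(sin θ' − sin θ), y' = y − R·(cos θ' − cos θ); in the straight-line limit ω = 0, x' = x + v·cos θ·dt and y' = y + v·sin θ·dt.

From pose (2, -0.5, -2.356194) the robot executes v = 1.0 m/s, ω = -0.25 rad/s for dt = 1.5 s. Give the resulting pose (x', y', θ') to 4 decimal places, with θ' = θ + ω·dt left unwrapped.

θ' = -2.3562 + -0.25·1.5 = -2.7312
R = v/ω = 1.0/-0.25 = -4.0000
x' = 2 + -4.0000·(sin -2.7312 − sin -2.3562) = 0.7675
y' = -0.5 − -4.0000·(cos -2.7312 − cos -2.3562) = -1.3394

(0.7675, -1.3394, -2.7312)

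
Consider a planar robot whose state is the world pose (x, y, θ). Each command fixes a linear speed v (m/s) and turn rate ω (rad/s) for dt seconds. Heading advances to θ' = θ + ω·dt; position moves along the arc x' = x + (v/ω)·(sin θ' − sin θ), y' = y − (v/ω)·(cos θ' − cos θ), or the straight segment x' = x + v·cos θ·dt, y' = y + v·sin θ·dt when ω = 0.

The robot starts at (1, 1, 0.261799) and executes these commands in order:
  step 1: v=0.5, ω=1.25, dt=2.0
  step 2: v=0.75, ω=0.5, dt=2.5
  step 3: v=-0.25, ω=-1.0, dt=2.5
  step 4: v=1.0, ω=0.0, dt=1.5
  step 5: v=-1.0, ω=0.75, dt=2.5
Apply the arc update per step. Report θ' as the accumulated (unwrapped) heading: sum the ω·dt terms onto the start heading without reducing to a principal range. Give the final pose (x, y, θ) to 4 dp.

step 1: θ'=2.7618 (R=0.4000) → pose (1.0448, 1.7579, 2.7618)
step 2: θ'=4.0118 (R=1.5000) → pose (-0.6580, 1.3318, 4.0118)
step 3: θ'=1.5118 (R=0.2500) → pose (-0.2173, 1.1559, 1.5118)
step 4: θ'=1.5118 (straight) → pose (-0.1289, 2.6532, 1.5118)
step 5: θ'=3.3868 (R=-1.3333) → pose (1.5258, 1.2812, 3.3868)

(1.5258, 1.2812, 3.3868)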